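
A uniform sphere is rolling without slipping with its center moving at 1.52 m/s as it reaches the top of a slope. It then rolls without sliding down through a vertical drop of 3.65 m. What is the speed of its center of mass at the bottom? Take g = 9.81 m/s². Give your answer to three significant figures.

For this body I = (2/5)MR², i.e. k = I/(MR²) = 0.4.
Rolling without slipping gives ω = v/R, so the total kinetic energy is ½Mv² + ½Iω² = ½(1+k)Mv² = (7/10)Mv².
Energy conservation: (7/10)Mv₀² + Mgh = (7/10)Mv², so v² = v₀² + 2gh/(1+k).
v = √(1.52² + 2×9.81×3.65/1.4) = √53.46 ≈ 7.31 m/s.

v ≈ 7.31 m/s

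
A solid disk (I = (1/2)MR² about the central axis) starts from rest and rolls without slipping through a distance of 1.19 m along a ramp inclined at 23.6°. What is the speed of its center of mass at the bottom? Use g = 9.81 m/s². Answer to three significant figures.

v ≈ 2.50 m/s

For this body I = (1/2)MR², i.e. k = I/(MR²) = 0.5.
The rolling condition ω = v/R makes the rotational term ½I(v/R)² = ½kMv², so KE_total = ½(1+k)Mv² = (3/4)Mv².
The vertical drop is h = L sinθ = 1.19 × sin23.6° = 0.4764 m.
Setting Mgh = (3/4)Mv² gives v = √(2gh/(1+k)) = √(2·9.81·0.4764/1.5) ≈ 2.50 m/s.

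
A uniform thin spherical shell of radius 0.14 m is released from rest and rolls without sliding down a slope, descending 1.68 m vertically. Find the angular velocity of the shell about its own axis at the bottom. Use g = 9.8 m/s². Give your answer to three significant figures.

The moment of inertia is (2/3)MR², giving k ≡ I/(MR²) = 2/3.
The rolling condition ω = v/R makes the rotational term ½I(v/R)² = ½kMv², so KE_total = ½(1+k)Mv² = (5/6)Mv².
Energy conservation Mgh = ½(1+k)Mv² gives v = √(2gh/(1+k)) = √(2 × 9.8 × 1.68 / 1.667) = 4.445 m/s.
Then ω = v/R = 4.445 / 0.14 ≈ 31.7 rad/s.

ω ≈ 31.7 rad/s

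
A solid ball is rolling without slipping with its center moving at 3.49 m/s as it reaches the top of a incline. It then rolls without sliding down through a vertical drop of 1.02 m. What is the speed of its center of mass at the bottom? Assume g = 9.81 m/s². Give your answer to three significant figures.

For this body I = (2/5)MR², i.e. k = I/(MR²) = 0.4.
The rolling condition ω = v/R makes the rotational term ½I(v/R)² = ½kMv², so KE_total = ½(1+k)Mv² = (7/10)Mv².
Conserving energy between top and bottom: (7/10)Mv² = (7/10)Mv₀² + Mgh, hence v² = v₀² + 2gh/(1+k).
v = √(3.49² + 2×9.81×1.02/1.4) = √26.47 ≈ 5.15 m/s.

v ≈ 5.15 m/s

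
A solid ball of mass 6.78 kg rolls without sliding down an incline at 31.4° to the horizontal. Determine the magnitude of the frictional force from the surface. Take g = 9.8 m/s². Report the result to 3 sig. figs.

f ≈ 9.89 N

Here I = (2/5)MR², so the shape factor k = I/(MR²) = 0.4.
Newton's second law down the slope: Mg sinθ − f = Ma. The torque equation fR = Iα (with α = a/R) gives f = kMa.
Combining, a = g sinθ/(1+k) and f = kMa = kMg sinθ/(1+k).
f = 0.4 × 6.78 × 9.8 × sin31.4° / 1.4 ≈ 9.89 N.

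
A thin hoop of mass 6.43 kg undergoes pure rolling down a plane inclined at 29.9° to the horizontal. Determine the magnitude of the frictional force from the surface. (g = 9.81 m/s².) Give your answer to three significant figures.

f ≈ 15.7 N

The moment of inertia is MR², giving k ≡ I/(MR²) = 1.
Translational: Mg sinθ − f = Ma. Rotational about the CM: fR = Iα = kMRa, so f = kMa.
Combining, a = g sinθ/(1+k) and f = kMa = kMg sinθ/(1+k).
f = 1 × 6.43 × 9.81 × sin29.9° / 2 ≈ 15.7 N.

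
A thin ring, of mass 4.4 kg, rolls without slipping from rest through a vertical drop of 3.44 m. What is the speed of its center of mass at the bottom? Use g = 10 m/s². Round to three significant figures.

v ≈ 5.87 m/s

Here I = MR², so the shape factor k = I/(MR²) = 1.
Rolling without slipping gives ω = v/R, so the total kinetic energy is ½Mv² + ½Iω² = ½(1+k)Mv² = Mv².
Setting Mgh = Mv² gives v = √(2gh/(1+k)) = √(2·10·3.44/2) ≈ 5.87 m/s.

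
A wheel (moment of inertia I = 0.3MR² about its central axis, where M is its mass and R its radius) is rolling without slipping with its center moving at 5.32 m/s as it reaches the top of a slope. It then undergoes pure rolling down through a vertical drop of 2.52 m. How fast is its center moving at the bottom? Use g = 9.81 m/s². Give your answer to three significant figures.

v ≈ 8.14 m/s

The moment of inertia is 0.3MR², giving k ≡ I/(MR²) = 0.3.
Pure rolling means v = ωR; then KE = ½Mv² + ½I(v/R)² = ½(1+k)Mv² = (13/20)Mv².
Conserving energy between top and bottom: (13/20)Mv² = (13/20)Mv₀² + Mgh, hence v² = v₀² + 2gh/(1+k).
v = √(5.32² + 2×9.81×2.52/1.3) = √66.34 ≈ 8.14 m/s.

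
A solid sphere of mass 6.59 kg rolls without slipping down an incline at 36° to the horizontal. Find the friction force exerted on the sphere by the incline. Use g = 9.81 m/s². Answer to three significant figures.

With I = (2/5)MR², the ratio k = I/(MR²) is 0.4.
Along the incline Mg sinθ − f = Ma, and torque about the center fR = Iα = kMR²(a/R) gives f = kMa.
Combining, a = g sinθ/(1+k) and f = kMa = kMg sinθ/(1+k).
f = 0.4 × 6.59 × 9.81 × sin36° / 1.4 ≈ 10.9 N.

f ≈ 10.9 N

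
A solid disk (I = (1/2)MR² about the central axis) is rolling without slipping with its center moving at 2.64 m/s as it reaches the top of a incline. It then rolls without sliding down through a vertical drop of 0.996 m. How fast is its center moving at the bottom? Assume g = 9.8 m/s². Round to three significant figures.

Here I = (1/2)MR², so the shape factor k = I/(MR²) = 0.5.
Pure rolling means v = ωR; then KE = ½Mv² + ½I(v/R)² = ½(1+k)Mv² = (3/4)Mv².
Energy conservation: (3/4)Mv₀² + Mgh = (3/4)Mv², so v² = v₀² + 2gh/(1+k).
v = √(2.64² + 2×9.8×0.996/1.5) = √19.98 ≈ 4.47 m/s.

v ≈ 4.47 m/s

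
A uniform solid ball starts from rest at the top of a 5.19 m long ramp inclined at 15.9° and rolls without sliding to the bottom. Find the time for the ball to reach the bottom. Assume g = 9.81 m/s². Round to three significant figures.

With I = (2/5)MR², the ratio k = I/(MR²) is 0.4.
Newton's second law down the slope: Mg sinθ − f = Ma. The torque equation fR = Iα (with α = a/R) gives f = kMa.
Hence a = g sinθ/(1+k) = 9.81×sin15.9°/1.4 = 1.92 m/s².
With constant a from rest, t = √(2L/a) = √(2·5.19/1.92) ≈ 2.33 s.

t ≈ 2.33 s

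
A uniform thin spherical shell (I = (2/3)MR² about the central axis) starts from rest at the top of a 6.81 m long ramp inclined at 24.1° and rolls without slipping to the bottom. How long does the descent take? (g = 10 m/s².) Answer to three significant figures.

t ≈ 2.36 s

With I = (2/3)MR², the ratio k = I/(MR²) is 2/3.
Translational: Mg sinθ − f = Ma. Rotational about the CM: fR = Iα = kMRa, so f = kMa.
Hence a = g sinθ/(1+k) = 10×sin24.1°/1.667 = 2.45 m/s².
With constant a from rest, t = √(2L/a) = √(2·6.81/2.45) ≈ 2.36 s.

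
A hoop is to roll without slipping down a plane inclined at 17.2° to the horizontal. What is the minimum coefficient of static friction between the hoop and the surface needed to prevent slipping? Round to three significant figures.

μ_min ≈ 0.155

With I = MR², the ratio k = I/(MR²) is 1.
Translational: Mg sinθ − f = Ma. Rotational about the CM: fR = Iα = kMRa, so f = kMa.
These give a = g sinθ/(1+k) and the required friction f = kMg sinθ/(1+k).
With N = Mg cosθ, the no-slip condition f ≤ μN gives μ_min = f/N = k tanθ/(1+k).
μ_min = 1 × tan17.2° / 2 ≈ 0.155.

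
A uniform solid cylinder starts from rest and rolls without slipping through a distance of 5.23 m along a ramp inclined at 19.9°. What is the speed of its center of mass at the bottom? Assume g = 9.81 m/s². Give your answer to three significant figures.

v ≈ 4.83 m/s

The moment of inertia is (1/2)MR², giving k ≡ I/(MR²) = 0.5.
The rolling condition ω = v/R makes the rotational term ½I(v/R)² = ½kMv², so KE_total = ½(1+k)Mv² = (3/4)Mv².
The vertical drop is h = L sinθ = 5.23 × sin19.9° = 1.78 m.
Setting Mgh = (3/4)Mv² gives v = √(2gh/(1+k)) = √(2·9.81·1.78/1.5) ≈ 4.83 m/s.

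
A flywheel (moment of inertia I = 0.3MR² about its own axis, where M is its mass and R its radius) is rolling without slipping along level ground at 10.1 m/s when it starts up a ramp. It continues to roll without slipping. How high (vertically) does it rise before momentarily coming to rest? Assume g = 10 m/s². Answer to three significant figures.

h ≈ 6.63 m

The moment of inertia is 0.3MR², giving k ≡ I/(MR²) = 0.3.
Since it rolls without slipping, ω = v/R and KE = ½Mv² + ½Iω² = ½(1+k)Mv² = (13/20)Mv².
All of this converts to potential energy at the highest point: (13/20)Mv₀² = Mgh.
Thus h = (1+k)v₀²/(2g) = 1.3 × 10.1² / (2 × 10) ≈ 6.63 m.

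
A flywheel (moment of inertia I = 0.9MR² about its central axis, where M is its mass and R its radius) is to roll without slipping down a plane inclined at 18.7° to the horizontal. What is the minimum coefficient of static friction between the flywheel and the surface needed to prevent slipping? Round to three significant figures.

μ_min ≈ 0.160

Here I = 0.9MR², so the shape factor k = I/(MR²) = 0.9.
Along the incline Mg sinθ − f = Ma, and torque about the center fR = Iα = kMR²(a/R) gives f = kMa.
These give a = g sinθ/(1+k) and the required friction f = kMg sinθ/(1+k).
The normal force is N = Mg cosθ, so μ_min = f/N = k tanθ/(1+k).
μ_min = 0.9 × tan18.7° / 1.9 ≈ 0.160.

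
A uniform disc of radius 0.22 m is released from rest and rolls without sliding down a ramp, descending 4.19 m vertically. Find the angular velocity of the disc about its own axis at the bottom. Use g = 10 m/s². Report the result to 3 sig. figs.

ω ≈ 34.0 rad/s

For this body I = (1/2)MR², i.e. k = I/(MR²) = 0.5.
Since it rolls without slipping, ω = v/R and KE = ½Mv² + ½Iω² = ½(1+k)Mv² = (3/4)Mv².
Energy conservation Mgh = ½(1+k)Mv² gives v = √(2gh/(1+k)) = √(2 × 10 × 4.19 / 1.5) = 7.474 m/s.
Then ω = v/R = 7.474 / 0.22 ≈ 34.0 rad/s.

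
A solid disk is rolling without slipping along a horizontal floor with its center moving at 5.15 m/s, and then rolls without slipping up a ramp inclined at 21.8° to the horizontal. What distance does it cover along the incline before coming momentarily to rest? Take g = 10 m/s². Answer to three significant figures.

d ≈ 5.36 m

For this body I = (1/2)MR², i.e. k = I/(MR²) = 0.5.
The rolling condition ω = v/R makes the rotational term ½I(v/R)² = ½kMv², so KE_total = ½(1+k)Mv² = (3/4)Mv².
Setting this equal to Mgh gives the vertical rise h = (1+k)v₀²/(2g) = 1.5×5.15²/(2×10) = 1.989 m.
Along the incline, d = h/sinθ = 1.989/sin21.8° ≈ 5.36 m.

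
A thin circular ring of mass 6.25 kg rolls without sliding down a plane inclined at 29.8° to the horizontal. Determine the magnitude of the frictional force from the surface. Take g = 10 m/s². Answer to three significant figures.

The moment of inertia is MR², giving k ≡ I/(MR²) = 1.
Translational: Mg sinθ − f = Ma. Rotational about the CM: fR = Iα = kMRa, so f = kMa.
Combining, a = g sinθ/(1+k) and f = kMa = kMg sinθ/(1+k).
f = 1 × 6.25 × 10 × sin29.8° / 2 ≈ 15.5 N.

f ≈ 15.5 N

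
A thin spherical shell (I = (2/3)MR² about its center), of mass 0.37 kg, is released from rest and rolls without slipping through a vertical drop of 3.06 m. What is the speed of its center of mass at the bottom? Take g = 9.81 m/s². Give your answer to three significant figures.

The moment of inertia is (2/3)MR², giving k ≡ I/(MR²) = 2/3.
The rolling condition ω = v/R makes the rotational term ½I(v/R)² = ½kMv², so KE_total = ½(1+k)Mv² = (5/6)Mv².
Energy conservation: Mgh = (5/6)Mv², so v = √(2gh/(1+k)) = √(2 × 9.81 × 3.06 / 1.667) ≈ 6.00 m/s.

v ≈ 6.00 m/s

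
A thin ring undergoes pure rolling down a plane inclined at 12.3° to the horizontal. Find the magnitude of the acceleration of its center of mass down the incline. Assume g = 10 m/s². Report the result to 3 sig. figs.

a ≈ 1.07 m/s²

With I = MR², the ratio k = I/(MR²) is 1.
Translational: Mg sinθ − f = Ma. Rotational about the CM: fR = Iα = kMRa, so f = kMa.
Eliminating f: Mg sinθ = (1+k)Ma, so a = g sinθ/(1+k) = 10 × sin12.3° / 2 ≈ 1.07 m/s².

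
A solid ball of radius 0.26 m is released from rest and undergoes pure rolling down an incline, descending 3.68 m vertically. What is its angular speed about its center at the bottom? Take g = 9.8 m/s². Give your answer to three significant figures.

ω ≈ 27.6 rad/s

For this body I = (2/5)MR², i.e. k = I/(MR²) = 0.4.
Pure rolling means v = ωR; then KE = ½Mv² + ½I(v/R)² = ½(1+k)Mv² = (7/10)Mv².
Energy conservation Mgh = ½(1+k)Mv² gives v = √(2gh/(1+k)) = √(2 × 9.8 × 3.68 / 1.4) = 7.178 m/s.
Then ω = v/R = 7.178 / 0.26 ≈ 27.6 rad/s.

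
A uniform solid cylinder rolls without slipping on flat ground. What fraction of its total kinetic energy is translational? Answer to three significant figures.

Here I = (1/2)MR², so the shape factor k = I/(MR²) = 0.5.
With ω = v/R, KE_trans = ½Mv² and KE_rot = ½Iω² = ½kMv², so KE_total = ½(1+k)Mv².
The translational fraction is therefore 1/(1+k) = 1/1.5 ≈ 0.667.

fraction ≈ 0.667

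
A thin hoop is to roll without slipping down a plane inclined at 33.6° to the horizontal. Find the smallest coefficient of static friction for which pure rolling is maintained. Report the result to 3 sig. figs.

μ_min ≈ 0.332

The moment of inertia is MR², giving k ≡ I/(MR²) = 1.
Translational: Mg sinθ − f = Ma. Rotational about the CM: fR = Iα = kMRa, so f = kMa.
These give a = g sinθ/(1+k) and the required friction f = kMg sinθ/(1+k).
With N = Mg cosθ, the no-slip condition f ≤ μN gives μ_min = f/N = k tanθ/(1+k).
μ_min = 1 × tan33.6° / 2 ≈ 0.332.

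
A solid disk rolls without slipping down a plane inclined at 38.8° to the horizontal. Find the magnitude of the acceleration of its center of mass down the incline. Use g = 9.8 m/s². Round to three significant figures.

a ≈ 4.09 m/s²

For this body I = (1/2)MR², i.e. k = I/(MR²) = 0.5.
Along the incline Mg sinθ − f = Ma, and torque about the center fR = Iα = kMR²(a/R) gives f = kMa.
Eliminating f: Mg sinθ = (1+k)Ma, so a = g sinθ/(1+k) = 9.8 × sin38.8° / 1.5 ≈ 4.09 m/s².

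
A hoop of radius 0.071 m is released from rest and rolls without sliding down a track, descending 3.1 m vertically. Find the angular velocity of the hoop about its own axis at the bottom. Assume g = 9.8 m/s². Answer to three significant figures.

For this body I = MR², i.e. k = I/(MR²) = 1.
Since it rolls without slipping, ω = v/R and KE = ½Mv² + ½Iω² = ½(1+k)Mv² = Mv².
Energy conservation Mgh = ½(1+k)Mv² gives v = √(2gh/(1+k)) = √(2 × 9.8 × 3.1 / 2) = 5.512 m/s.
Then ω = v/R = 5.512 / 0.071 ≈ 77.6 rad/s.

ω ≈ 77.6 rad/s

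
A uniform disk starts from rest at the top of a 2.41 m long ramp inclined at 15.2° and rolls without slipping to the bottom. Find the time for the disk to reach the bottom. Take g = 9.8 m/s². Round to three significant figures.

For this body I = (1/2)MR², i.e. k = I/(MR²) = 0.5.
Along the incline Mg sinθ − f = Ma, and torque about the center fR = Iα = kMR²(a/R) gives f = kMa.
Hence a = g sinθ/(1+k) = 9.8×sin15.2°/1.5 = 1.713 m/s².
With constant a from rest, t = √(2L/a) = √(2·2.41/1.713) ≈ 1.68 s.

t ≈ 1.68 s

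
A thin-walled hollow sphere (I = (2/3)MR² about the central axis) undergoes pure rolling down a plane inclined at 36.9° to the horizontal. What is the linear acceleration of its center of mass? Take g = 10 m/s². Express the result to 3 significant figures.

The moment of inertia is (2/3)MR², giving k ≡ I/(MR²) = 2/3.
Newton's second law down the slope: Mg sinθ − f = Ma. The torque equation fR = Iα (with α = a/R) gives f = kMa.
Eliminating f: Mg sinθ = (1+k)Ma, so a = g sinθ/(1+k) = 10 × sin36.9° / 1.667 ≈ 3.60 m/s².

a ≈ 3.60 m/s²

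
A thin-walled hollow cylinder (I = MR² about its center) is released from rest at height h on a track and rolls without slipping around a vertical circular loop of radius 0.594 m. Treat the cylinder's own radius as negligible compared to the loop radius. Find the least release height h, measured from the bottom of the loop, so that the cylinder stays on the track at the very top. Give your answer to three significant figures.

h_min ≈ 1.78 m

With I = MR², the ratio k = I/(MR²) is 1.
At the top of the loop, the minimum-contact condition is Mg = Mv_top²/r, so v_top² = gr.
With ω = v/R, the kinetic energy at speed v is ½(1+k)Mv² = Mv².
Energy conservation from release (height h) to the top (height 2r): Mgh = Mg(2r) + M·gr.
Thus h_min = 2r + (1+k)r/2 = r(2 + 2/2) = 0.594 × 3 ≈ 1.78 m.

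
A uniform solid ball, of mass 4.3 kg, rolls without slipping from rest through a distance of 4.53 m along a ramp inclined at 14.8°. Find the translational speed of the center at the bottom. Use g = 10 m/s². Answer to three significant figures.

The moment of inertia is (2/5)MR², giving k ≡ I/(MR²) = 0.4.
The rolling condition ω = v/R makes the rotational term ½I(v/R)² = ½kMv², so KE_total = ½(1+k)Mv² = (7/10)Mv².
The vertical drop is h = L sinθ = 4.53 × sin14.8° = 1.157 m.
Energy conservation: Mgh = (7/10)Mv², so v = √(2gh/(1+k)) = √(2 × 10 × 1.157 / 1.4) ≈ 4.07 m/s.

v ≈ 4.07 m/s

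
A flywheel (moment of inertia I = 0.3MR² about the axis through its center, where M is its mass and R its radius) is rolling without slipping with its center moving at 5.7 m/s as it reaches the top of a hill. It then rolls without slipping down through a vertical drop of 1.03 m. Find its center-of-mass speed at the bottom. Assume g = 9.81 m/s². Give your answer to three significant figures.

The moment of inertia is 0.3MR², giving k ≡ I/(MR²) = 0.3.
The rolling condition ω = v/R makes the rotational term ½I(v/R)² = ½kMv², so KE_total = ½(1+k)Mv² = (13/20)Mv².
Energy conservation: (13/20)Mv₀² + Mgh = (13/20)Mv², so v² = v₀² + 2gh/(1+k).
v = √(5.7² + 2×9.81×1.03/1.3) = √48.04 ≈ 6.93 m/s.

v ≈ 6.93 m/s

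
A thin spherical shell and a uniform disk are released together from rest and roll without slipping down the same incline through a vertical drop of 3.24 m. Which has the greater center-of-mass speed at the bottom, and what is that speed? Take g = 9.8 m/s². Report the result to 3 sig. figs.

the uniform disk, at v ≈ 6.51 m/s

For rolling without slipping, Mgh = ½(1+k)Mv² where k = I/(MR²), so v = √(2gh/(1+k)).
Thin spherical shell: k = 2/3, giving v = √(2×9.8×3.24/1.667) = 6.173 m/s.
Uniform disk: k = 0.5, giving v = √(2×9.8×3.24/1.5) = 6.507 m/s.
The smaller k wins: the uniform disk, at ≈ 6.51 m/s.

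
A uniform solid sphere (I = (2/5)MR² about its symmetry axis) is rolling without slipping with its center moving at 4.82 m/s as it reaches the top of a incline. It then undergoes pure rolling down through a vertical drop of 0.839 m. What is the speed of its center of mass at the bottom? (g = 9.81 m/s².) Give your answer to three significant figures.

v ≈ 5.92 m/s

Here I = (2/5)MR², so the shape factor k = I/(MR²) = 0.4.
Since it rolls without slipping, ω = v/R and KE = ½Mv² + ½Iω² = ½(1+k)Mv² = (7/10)Mv².
Conserving energy between top and bottom: (7/10)Mv² = (7/10)Mv₀² + Mgh, hence v² = v₀² + 2gh/(1+k).
v = √(4.82² + 2×9.81×0.839/1.4) = √34.99 ≈ 5.92 m/s.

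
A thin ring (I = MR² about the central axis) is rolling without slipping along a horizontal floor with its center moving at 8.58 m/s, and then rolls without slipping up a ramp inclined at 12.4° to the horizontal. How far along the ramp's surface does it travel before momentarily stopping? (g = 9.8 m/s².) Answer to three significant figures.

d ≈ 35.0 m

The moment of inertia is MR², giving k ≡ I/(MR²) = 1.
Since it rolls without slipping, ω = v/R and KE = ½Mv² + ½Iω² = ½(1+k)Mv² = Mv².
Setting this equal to Mgh gives the vertical rise h = (1+k)v₀²/(2g) = 2×8.58²/(2×9.8) = 7.512 m.
Along the incline, d = h/sinθ = 7.512/sin12.4° ≈ 35.0 m.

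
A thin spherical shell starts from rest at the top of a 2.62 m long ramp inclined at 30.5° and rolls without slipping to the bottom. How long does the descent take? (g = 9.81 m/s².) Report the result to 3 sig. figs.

Here I = (2/3)MR², so the shape factor k = I/(MR²) = 2/3.
Along the incline Mg sinθ − f = Ma, and torque about the center fR = Iα = kMR²(a/R) gives f = kMa.
Hence a = g sinθ/(1+k) = 9.81×sin30.5°/1.667 = 2.987 m/s².
With constant a from rest, t = √(2L/a) = √(2·2.62/2.987) ≈ 1.32 s.

t ≈ 1.32 s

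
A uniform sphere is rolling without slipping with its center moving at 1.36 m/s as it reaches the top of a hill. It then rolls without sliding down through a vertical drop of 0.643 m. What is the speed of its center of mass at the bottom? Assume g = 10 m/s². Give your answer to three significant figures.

v ≈ 3.32 m/s

For this body I = (2/5)MR², i.e. k = I/(MR²) = 0.4.
Pure rolling means v = ωR; then KE = ½Mv² + ½I(v/R)² = ½(1+k)Mv² = (7/10)Mv².
Energy conservation: (7/10)Mv₀² + Mgh = (7/10)Mv², so v² = v₀² + 2gh/(1+k).
v = √(1.36² + 2×10×0.643/1.4) = √11.04 ≈ 3.32 m/s.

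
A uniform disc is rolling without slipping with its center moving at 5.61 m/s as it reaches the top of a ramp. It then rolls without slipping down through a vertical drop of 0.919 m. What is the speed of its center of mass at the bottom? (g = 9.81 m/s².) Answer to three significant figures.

Here I = (1/2)MR², so the shape factor k = I/(MR²) = 0.5.
Since it rolls without slipping, ω = v/R and KE = ½Mv² + ½Iω² = ½(1+k)Mv² = (3/4)Mv².
Energy conservation: (3/4)Mv₀² + Mgh = (3/4)Mv², so v² = v₀² + 2gh/(1+k).
v = √(5.61² + 2×9.81×0.919/1.5) = √43.49 ≈ 6.59 m/s.

v ≈ 6.59 m/s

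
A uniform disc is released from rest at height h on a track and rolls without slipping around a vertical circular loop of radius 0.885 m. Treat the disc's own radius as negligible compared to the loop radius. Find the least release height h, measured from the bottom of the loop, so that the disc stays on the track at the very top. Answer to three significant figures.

Here I = (1/2)MR², so the shape factor k = I/(MR²) = 0.5.
At the top of the loop, the minimum-contact condition is Mg = Mv_top²/r, so v_top² = gr.
With ω = v/R, the kinetic energy at speed v is ½(1+k)Mv² = (3/4)Mv².
Energy conservation from release (height h) to the top (height 2r): Mgh = Mg(2r) + (3/4)M·gr.
Thus h_min = 2r + (1+k)r/2 = r(2 + 1.5/2) = 0.885 × 2.75 ≈ 2.43 m.

h_min ≈ 2.43 m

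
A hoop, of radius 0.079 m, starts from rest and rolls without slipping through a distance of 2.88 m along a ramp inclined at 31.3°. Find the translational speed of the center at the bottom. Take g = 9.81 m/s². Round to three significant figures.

For this body I = MR², i.e. k = I/(MR²) = 1.
Pure rolling means v = ωR; then KE = ½Mv² + ½I(v/R)² = ½(1+k)Mv² = Mv².
The vertical drop is h = L sinθ = 2.88 × sin31.3° = 1.496 m.
Energy conservation: Mgh = Mv², so v = √(2gh/(1+k)) = √(2 × 9.81 × 1.496 / 2) ≈ 3.83 m/s.

v ≈ 3.83 m/s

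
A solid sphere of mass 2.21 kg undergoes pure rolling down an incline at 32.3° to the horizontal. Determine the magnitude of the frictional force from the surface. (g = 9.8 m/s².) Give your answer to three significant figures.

The moment of inertia is (2/5)MR², giving k ≡ I/(MR²) = 0.4.
Along the incline Mg sinθ − f = Ma, and torque about the center fR = Iα = kMR²(a/R) gives f = kMa.
Combining, a = g sinθ/(1+k) and f = kMa = kMg sinθ/(1+k).
f = 0.4 × 2.21 × 9.8 × sin32.3° / 1.4 ≈ 3.31 N.

f ≈ 3.31 N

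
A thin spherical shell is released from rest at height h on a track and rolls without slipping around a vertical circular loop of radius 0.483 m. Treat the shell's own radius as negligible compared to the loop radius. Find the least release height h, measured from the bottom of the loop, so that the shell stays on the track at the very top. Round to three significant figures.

For this body I = (2/3)MR², i.e. k = I/(MR²) = 2/3.
At the top, contact is just lost when gravity alone supplies the centripetal force: Mg = Mv_top²/r, i.e. v_top² = gr.
With ω = v/R, the kinetic energy at speed v is ½(1+k)Mv² = (5/6)Mv².
Energy conservation from release (height h) to the top (height 2r): Mgh = Mg(2r) + (5/6)M·gr.
Thus h_min = 2r + (1+k)r/2 = r(2 + 1.667/2) = 0.483 × 2.833 ≈ 1.37 m.

h_min ≈ 1.37 m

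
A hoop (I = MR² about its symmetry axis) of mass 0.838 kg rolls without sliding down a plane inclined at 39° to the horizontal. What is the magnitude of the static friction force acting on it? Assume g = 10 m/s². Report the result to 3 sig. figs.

f ≈ 2.64 N

With I = MR², the ratio k = I/(MR²) is 1.
Translational: Mg sinθ − f = Ma. Rotational about the CM: fR = Iα = kMRa, so f = kMa.
Combining, a = g sinθ/(1+k) and f = kMa = kMg sinθ/(1+k).
f = 1 × 0.838 × 10 × sin39° / 2 ≈ 2.64 N.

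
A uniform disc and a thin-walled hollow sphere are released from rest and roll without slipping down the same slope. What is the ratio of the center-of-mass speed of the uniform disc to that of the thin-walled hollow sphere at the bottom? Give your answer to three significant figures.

Each satisfies Mgh = ½(1+k)Mv² with k = I/(MR²), so v ∝ 1/√(1+k).
For the uniform disc k = 0.5; for the thin-walled hollow sphere k = 2/3.
v₁/v₂ = √((1+k₂)/(1+k₁)) = √(1.667/1.5) ≈ 1.05.

v_ratio ≈ 1.05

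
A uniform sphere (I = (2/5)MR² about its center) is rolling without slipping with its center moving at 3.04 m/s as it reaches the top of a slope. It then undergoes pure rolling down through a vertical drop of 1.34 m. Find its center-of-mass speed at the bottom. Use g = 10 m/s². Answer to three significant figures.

v ≈ 5.33 m/s

For this body I = (2/5)MR², i.e. k = I/(MR²) = 0.4.
Since it rolls without slipping, ω = v/R and KE = ½Mv² + ½Iω² = ½(1+k)Mv² = (7/10)Mv².
Conserving energy between top and bottom: (7/10)Mv² = (7/10)Mv₀² + Mgh, hence v² = v₀² + 2gh/(1+k).
v = √(3.04² + 2×10×1.34/1.4) = √28.38 ≈ 5.33 m/s.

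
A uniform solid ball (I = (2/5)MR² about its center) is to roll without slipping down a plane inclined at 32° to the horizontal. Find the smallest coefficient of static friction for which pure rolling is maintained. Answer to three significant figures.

Here I = (2/5)MR², so the shape factor k = I/(MR²) = 0.4.
Translational: Mg sinθ − f = Ma. Rotational about the CM: fR = Iα = kMRa, so f = kMa.
These give a = g sinθ/(1+k) and the required friction f = kMg sinθ/(1+k).
With N = Mg cosθ, the no-slip condition f ≤ μN gives μ_min = f/N = k tanθ/(1+k).
μ_min = 0.4 × tan32° / 1.4 ≈ 0.179.

μ_min ≈ 0.179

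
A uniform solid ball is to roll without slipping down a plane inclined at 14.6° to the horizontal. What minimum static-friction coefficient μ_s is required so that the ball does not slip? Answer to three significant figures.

μ_min ≈ 0.0744

Here I = (2/5)MR², so the shape factor k = I/(MR²) = 0.4.
Newton's second law down the slope: Mg sinθ − f = Ma. The torque equation fR = Iα (with α = a/R) gives f = kMa.
These give a = g sinθ/(1+k) and the required friction f = kMg sinθ/(1+k).
With N = Mg cosθ, the no-slip condition f ≤ μN gives μ_min = f/N = k tanθ/(1+k).
μ_min = 0.4 × tan14.6° / 1.4 ≈ 0.0744.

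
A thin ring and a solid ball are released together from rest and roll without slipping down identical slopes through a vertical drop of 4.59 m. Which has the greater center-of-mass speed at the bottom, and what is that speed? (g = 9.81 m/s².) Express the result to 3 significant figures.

For rolling without slipping, Mgh = ½(1+k)Mv² where k = I/(MR²), so v = √(2gh/(1+k)).
Thin ring: k = 1, giving v = √(2×9.81×4.59/2) = 6.71 m/s.
Solid ball: k = 0.4, giving v = √(2×9.81×4.59/1.4) = 8.02 m/s.
The smaller k wins: the solid ball, at ≈ 8.02 m/s.

the solid ball, at v ≈ 8.02 m/s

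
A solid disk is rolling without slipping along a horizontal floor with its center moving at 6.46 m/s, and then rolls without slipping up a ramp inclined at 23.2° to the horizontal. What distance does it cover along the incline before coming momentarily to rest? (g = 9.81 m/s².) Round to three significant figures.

d ≈ 8.10 m

The moment of inertia is (1/2)MR², giving k ≡ I/(MR²) = 0.5.
Rolling without slipping gives ω = v/R, so the total kinetic energy is ½Mv² + ½Iω² = ½(1+k)Mv² = (3/4)Mv².
Setting this equal to Mgh gives the vertical rise h = (1+k)v₀²/(2g) = 1.5×6.46²/(2×9.81) = 3.19 m.
The distance along the slope is d = h/sinθ = 3.19/sin23.2° ≈ 8.10 m.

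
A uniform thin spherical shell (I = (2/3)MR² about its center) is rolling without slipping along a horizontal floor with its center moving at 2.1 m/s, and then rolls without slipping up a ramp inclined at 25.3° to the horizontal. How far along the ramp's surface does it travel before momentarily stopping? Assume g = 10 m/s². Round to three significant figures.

For this body I = (2/3)MR², i.e. k = I/(MR²) = 2/3.
Rolling without slipping gives ω = v/R, so the total kinetic energy is ½Mv² + ½Iω² = ½(1+k)Mv² = (5/6)Mv².
Setting this equal to Mgh gives the vertical rise h = (1+k)v₀²/(2g) = 1.667×2.1²/(2×10) = 0.3675 m.
Along the incline, d = h/sinθ = 0.3675/sin25.3° ≈ 0.860 m.

d ≈ 0.860 m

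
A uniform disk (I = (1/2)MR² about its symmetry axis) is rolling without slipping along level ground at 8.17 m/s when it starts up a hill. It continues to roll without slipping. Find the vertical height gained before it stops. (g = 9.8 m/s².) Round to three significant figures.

Here I = (1/2)MR², so the shape factor k = I/(MR²) = 0.5.
Since it rolls without slipping, ω = v/R and KE = ½Mv² + ½Iω² = ½(1+k)Mv² = (3/4)Mv².
At the top the kinetic energy is zero, so (3/4)Mv₀² = Mgh.
Thus h = (1+k)v₀²/(2g) = 1.5 × 8.17² / (2 × 9.8) ≈ 5.11 m.

h ≈ 5.11 m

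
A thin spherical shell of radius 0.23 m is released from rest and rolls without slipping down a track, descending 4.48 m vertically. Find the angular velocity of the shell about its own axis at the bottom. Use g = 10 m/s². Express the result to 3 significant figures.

ω ≈ 31.9 rad/s

Here I = (2/3)MR², so the shape factor k = I/(MR²) = 2/3.
Since it rolls without slipping, ω = v/R and KE = ½Mv² + ½Iω² = ½(1+k)Mv² = (5/6)Mv².
Energy conservation Mgh = ½(1+k)Mv² gives v = √(2gh/(1+k)) = √(2 × 10 × 4.48 / 1.667) = 7.332 m/s.
Then ω = v/R = 7.332 / 0.23 ≈ 31.9 rad/s.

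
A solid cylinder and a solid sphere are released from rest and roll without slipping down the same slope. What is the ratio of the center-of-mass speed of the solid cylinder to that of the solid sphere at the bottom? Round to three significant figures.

v_ratio ≈ 0.966

Each satisfies Mgh = ½(1+k)Mv² with k = I/(MR²), so v ∝ 1/√(1+k).
For the solid cylinder k = 0.5; for the solid sphere k = 0.4.
v₁/v₂ = √((1+k₂)/(1+k₁)) = √(1.4/1.5) ≈ 0.966.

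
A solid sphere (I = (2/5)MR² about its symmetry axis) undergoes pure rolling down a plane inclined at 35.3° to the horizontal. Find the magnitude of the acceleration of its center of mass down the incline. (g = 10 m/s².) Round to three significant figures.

a ≈ 4.13 m/s²

For this body I = (2/5)MR², i.e. k = I/(MR²) = 0.4.
Newton's second law down the slope: Mg sinθ − f = Ma. The torque equation fR = Iα (with α = a/R) gives f = kMa.
Eliminating f: Mg sinθ = (1+k)Ma, so a = g sinθ/(1+k) = 10 × sin35.3° / 1.4 ≈ 4.13 m/s².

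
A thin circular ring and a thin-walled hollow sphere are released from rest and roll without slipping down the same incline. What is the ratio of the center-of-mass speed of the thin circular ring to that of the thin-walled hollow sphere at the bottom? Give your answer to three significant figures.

v_ratio ≈ 0.913

Each satisfies Mgh = ½(1+k)Mv² with k = I/(MR²), so v ∝ 1/√(1+k).
For the thin circular ring k = 1; for the thin-walled hollow sphere k = 2/3.
v₁/v₂ = √((1+k₂)/(1+k₁)) = √(1.667/2) ≈ 0.913.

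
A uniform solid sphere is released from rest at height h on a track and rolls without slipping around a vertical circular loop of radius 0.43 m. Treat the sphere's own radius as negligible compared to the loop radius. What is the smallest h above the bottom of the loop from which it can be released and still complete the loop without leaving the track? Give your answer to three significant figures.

With I = (2/5)MR², the ratio k = I/(MR²) is 0.4.
At the top, contact is just lost when gravity alone supplies the centripetal force: Mg = Mv_top²/r, i.e. v_top² = gr.
With ω = v/R, the kinetic energy at speed v is ½(1+k)Mv² = (7/10)Mv².
Energy conservation from release (height h) to the top (height 2r): Mgh = Mg(2r) + (7/10)M·gr.
Thus h_min = 2r + (1+k)r/2 = r(2 + 1.4/2) = 0.43 × 2.7 ≈ 1.16 m.

h_min ≈ 1.16 m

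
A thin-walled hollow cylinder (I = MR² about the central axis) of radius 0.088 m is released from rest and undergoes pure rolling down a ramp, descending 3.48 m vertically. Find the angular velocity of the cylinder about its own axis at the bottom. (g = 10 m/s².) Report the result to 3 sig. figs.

The moment of inertia is MR², giving k ≡ I/(MR²) = 1.
Since it rolls without slipping, ω = v/R and KE = ½Mv² + ½Iω² = ½(1+k)Mv² = Mv².
Energy conservation Mgh = ½(1+k)Mv² gives v = √(2gh/(1+k)) = √(2 × 10 × 3.48 / 2) = 5.899 m/s.
The angular speed follows from ω = v/R = 5.899/0.088 ≈ 67.0 rad/s.

ω ≈ 67.0 rad/s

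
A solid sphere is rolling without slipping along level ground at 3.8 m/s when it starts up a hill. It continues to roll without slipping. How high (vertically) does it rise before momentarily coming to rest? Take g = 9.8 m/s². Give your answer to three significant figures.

h ≈ 1.03 m

With I = (2/5)MR², the ratio k = I/(MR²) is 0.4.
Since it rolls without slipping, ω = v/R and KE = ½Mv² + ½Iω² = ½(1+k)Mv² = (7/10)Mv².
At the top the kinetic energy is zero, so (7/10)Mv₀² = Mgh.
Thus h = (1+k)v₀²/(2g) = 1.4 × 3.8² / (2 × 9.8) ≈ 1.03 m.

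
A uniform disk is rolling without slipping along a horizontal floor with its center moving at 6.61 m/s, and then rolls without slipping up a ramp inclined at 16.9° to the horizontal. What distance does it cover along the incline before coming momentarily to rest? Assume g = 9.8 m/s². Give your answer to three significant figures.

The moment of inertia is (1/2)MR², giving k ≡ I/(MR²) = 0.5.
Pure rolling means v = ωR; then KE = ½Mv² + ½I(v/R)² = ½(1+k)Mv² = (3/4)Mv².
Setting this equal to Mgh gives the vertical rise h = (1+k)v₀²/(2g) = 1.5×6.61²/(2×9.8) = 3.344 m.
The distance along the slope is d = h/sinθ = 3.344/sin16.9° ≈ 11.5 m.

d ≈ 11.5 m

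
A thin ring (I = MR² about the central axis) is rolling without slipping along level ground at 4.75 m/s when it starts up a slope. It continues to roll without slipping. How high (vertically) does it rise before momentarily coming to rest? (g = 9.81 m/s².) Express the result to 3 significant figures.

The moment of inertia is MR², giving k ≡ I/(MR²) = 1.
The rolling condition ω = v/R makes the rotational term ½I(v/R)² = ½kMv², so KE_total = ½(1+k)Mv² = Mv².
At the top the kinetic energy is zero, so Mv₀² = Mgh.
Thus h = (1+k)v₀²/(2g) = 2 × 4.75² / (2 × 9.81) ≈ 2.30 m.

h ≈ 2.30 m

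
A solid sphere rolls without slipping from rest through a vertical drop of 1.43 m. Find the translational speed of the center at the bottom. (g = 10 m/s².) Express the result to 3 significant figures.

v ≈ 4.52 m/s

Here I = (2/5)MR², so the shape factor k = I/(MR²) = 0.4.
Rolling without slipping gives ω = v/R, so the total kinetic energy is ½Mv² + ½Iω² = ½(1+k)Mv² = (7/10)Mv².
Energy conservation: Mgh = (7/10)Mv², so v = √(2gh/(1+k)) = √(2 × 10 × 1.43 / 1.4) ≈ 4.52 m/s.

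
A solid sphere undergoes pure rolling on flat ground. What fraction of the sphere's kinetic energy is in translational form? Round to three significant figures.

fraction ≈ 0.714

For this body I = (2/5)MR², i.e. k = I/(MR²) = 0.4.
With ω = v/R, KE_trans = ½Mv² and KE_rot = ½Iω² = ½kMv², so KE_total = ½(1+k)Mv².
The translational fraction is therefore 1/(1+k) = 1/1.4 ≈ 0.714.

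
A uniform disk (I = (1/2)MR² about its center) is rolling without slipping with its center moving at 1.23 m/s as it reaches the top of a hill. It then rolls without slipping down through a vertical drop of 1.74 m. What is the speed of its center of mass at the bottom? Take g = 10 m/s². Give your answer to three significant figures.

v ≈ 4.97 m/s

The moment of inertia is (1/2)MR², giving k ≡ I/(MR²) = 0.5.
Since it rolls without slipping, ω = v/R and KE = ½Mv² + ½Iω² = ½(1+k)Mv² = (3/4)Mv².
Conserving energy between top and bottom: (3/4)Mv² = (3/4)Mv₀² + Mgh, hence v² = v₀² + 2gh/(1+k).
v = √(1.23² + 2×10×1.74/1.5) = √24.71 ≈ 4.97 m/s.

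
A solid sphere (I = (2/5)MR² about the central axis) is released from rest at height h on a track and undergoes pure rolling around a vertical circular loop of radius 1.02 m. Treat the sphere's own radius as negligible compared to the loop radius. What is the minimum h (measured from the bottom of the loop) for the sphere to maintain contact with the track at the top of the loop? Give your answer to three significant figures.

For this body I = (2/5)MR², i.e. k = I/(MR²) = 0.4.
At the top of the loop, the minimum-contact condition is Mg = Mv_top²/r, so v_top² = gr.
With ω = v/R, the kinetic energy at speed v is ½(1+k)Mv² = (7/10)Mv².
Energy conservation from release (height h) to the top (height 2r): Mgh = Mg(2r) + (7/10)M·gr.
Thus h_min = 2r + (1+k)r/2 = r(2 + 1.4/2) = 1.02 × 2.7 ≈ 2.75 m.

h_min ≈ 2.75 m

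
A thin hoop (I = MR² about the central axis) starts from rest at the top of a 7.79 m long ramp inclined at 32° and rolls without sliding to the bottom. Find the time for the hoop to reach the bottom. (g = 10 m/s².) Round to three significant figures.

t ≈ 2.42 s

With I = MR², the ratio k = I/(MR²) is 1.
Along the incline Mg sinθ − f = Ma, and torque about the center fR = Iα = kMR²(a/R) gives f = kMa.
Hence a = g sinθ/(1+k) = 10×sin32°/2 = 2.65 m/s².
With constant a from rest, t = √(2L/a) = √(2·7.79/2.65) ≈ 2.42 s.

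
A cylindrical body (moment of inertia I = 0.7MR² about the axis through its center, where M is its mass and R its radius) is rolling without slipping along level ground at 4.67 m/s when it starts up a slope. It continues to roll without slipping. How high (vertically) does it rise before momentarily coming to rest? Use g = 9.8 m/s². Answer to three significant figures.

h ≈ 1.89 m

Here I = 0.7MR², so the shape factor k = I/(MR²) = 0.7.
The rolling condition ω = v/R makes the rotational term ½I(v/R)² = ½kMv², so KE_total = ½(1+k)Mv² = (17/20)Mv².
All of this converts to potential energy at the highest point: (17/20)Mv₀² = Mgh.
Thus h = (1+k)v₀²/(2g) = 1.7 × 4.67² / (2 × 9.8) ≈ 1.89 m.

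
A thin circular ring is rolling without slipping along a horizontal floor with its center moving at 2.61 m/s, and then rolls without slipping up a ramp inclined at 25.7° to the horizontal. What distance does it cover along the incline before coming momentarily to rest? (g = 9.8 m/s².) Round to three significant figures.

With I = MR², the ratio k = I/(MR²) is 1.
Pure rolling means v = ωR; then KE = ½Mv² + ½I(v/R)² = ½(1+k)Mv² = Mv².
Setting this equal to Mgh gives the vertical rise h = (1+k)v₀²/(2g) = 2×2.61²/(2×9.8) = 0.6951 m.
The distance along the slope is d = h/sinθ = 0.6951/sin25.7° ≈ 1.60 m.

d ≈ 1.60 m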